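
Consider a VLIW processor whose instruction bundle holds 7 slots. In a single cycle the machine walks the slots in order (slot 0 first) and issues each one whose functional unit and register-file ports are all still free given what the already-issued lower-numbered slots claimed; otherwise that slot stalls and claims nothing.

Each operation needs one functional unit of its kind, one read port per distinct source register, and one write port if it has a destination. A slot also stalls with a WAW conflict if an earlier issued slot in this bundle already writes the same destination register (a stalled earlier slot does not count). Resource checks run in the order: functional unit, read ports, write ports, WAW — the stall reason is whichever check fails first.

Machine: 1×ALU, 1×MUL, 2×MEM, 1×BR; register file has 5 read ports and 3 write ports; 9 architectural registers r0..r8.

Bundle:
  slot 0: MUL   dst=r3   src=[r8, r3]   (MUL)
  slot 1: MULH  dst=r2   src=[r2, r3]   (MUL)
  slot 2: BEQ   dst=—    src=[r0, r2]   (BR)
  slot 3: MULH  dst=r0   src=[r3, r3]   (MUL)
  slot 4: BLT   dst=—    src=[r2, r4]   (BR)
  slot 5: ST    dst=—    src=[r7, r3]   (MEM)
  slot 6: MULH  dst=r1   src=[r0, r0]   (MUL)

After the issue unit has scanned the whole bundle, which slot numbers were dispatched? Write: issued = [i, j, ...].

#0 MUL src=r8,r3 dispatched  <A:1 Mu:0 Ld:2 B:1 rd:3 wr:2>
#1 MUL src=r2,r3 held:FU  <A:1 Mu:0 Ld:2 B:1 rd:3 wr:2>
#2 BR src=r0,r2 dispatched  <A:1 Mu:0 Ld:2 B:0 rd:1 wr:2>
#3 MUL src=r3,r3 held:FU  <A:1 Mu:0 Ld:2 B:0 rd:1 wr:2>
#4 BR src=r2,r4 held:FU  <A:1 Mu:0 Ld:2 B:0 rd:1 wr:2>
#5 MEM src=r7,r3 held:RD_PORT  <A:1 Mu:0 Ld:2 B:0 rd:1 wr:2>
#6 MUL src=r0,r0 held:FU  <A:1 Mu:0 Ld:2 B:0 rd:1 wr:2>

issued = [0, 2]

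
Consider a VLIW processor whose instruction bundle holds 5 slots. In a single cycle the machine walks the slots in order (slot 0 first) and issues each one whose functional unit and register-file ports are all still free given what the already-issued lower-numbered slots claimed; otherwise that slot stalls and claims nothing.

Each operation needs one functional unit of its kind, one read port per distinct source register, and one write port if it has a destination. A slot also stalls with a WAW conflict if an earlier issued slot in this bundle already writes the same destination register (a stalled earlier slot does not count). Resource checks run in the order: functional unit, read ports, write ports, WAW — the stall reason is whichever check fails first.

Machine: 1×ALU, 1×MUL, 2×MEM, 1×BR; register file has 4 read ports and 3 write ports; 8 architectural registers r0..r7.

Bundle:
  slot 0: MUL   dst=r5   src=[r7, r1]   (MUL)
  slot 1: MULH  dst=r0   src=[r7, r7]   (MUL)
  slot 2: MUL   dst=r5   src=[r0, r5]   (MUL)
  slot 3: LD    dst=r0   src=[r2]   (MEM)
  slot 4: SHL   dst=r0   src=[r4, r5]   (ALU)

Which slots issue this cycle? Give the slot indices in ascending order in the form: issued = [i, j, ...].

[0] MUL needs rd=2 wr=1: ok; after: ALU=1 MUL=0 MEM=2 BR=1, R=2, W=2
[1] MUL needs rd=1 wr=1: FU; after: ALU=1 MUL=0 MEM=2 BR=1, R=2, W=2
[2] MUL needs rd=2 wr=1: FU; after: ALU=1 MUL=0 MEM=2 BR=1, R=2, W=2
[3] MEM needs rd=1 wr=1: ok; after: ALU=1 MUL=0 MEM=1 BR=1, R=1, W=1
[4] ALU needs rd=2 wr=1: RD_PORT; after: ALU=1 MUL=0 MEM=1 BR=1, R=1, W=1

issued = [0, 3]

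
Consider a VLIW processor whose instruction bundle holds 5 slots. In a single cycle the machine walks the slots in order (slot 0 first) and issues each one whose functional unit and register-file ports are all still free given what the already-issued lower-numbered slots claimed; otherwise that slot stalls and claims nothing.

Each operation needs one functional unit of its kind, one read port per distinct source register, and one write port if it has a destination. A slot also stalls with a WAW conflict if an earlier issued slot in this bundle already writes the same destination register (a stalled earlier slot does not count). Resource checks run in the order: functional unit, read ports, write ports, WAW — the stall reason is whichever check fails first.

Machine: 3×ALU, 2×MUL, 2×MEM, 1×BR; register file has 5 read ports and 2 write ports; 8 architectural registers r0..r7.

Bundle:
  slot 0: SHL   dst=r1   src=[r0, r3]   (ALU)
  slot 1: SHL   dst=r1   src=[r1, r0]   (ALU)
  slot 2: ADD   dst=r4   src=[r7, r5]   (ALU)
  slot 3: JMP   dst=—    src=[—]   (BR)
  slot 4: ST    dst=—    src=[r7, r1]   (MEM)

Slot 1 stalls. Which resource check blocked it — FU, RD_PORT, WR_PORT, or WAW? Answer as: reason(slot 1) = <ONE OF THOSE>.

[0] ALU needs rd=2 wr=1: ok; after: ALU=2 MUL=2 MEM=2 BR=1, R=3, W=1
[1] ALU needs rd=2 wr=1: WAW; after: ALU=2 MUL=2 MEM=2 BR=1, R=3, W=1
[2] ALU needs rd=2 wr=1: ok; after: ALU=1 MUL=2 MEM=2 BR=1, R=1, W=0
[3] BR needs rd=0 wr=0: ok; after: ALU=1 MUL=2 MEM=2 BR=0, R=1, W=0
[4] MEM needs rd=2 wr=0: RD_PORT; after: ALU=1 MUL=2 MEM=2 BR=0, R=1, W=0

reason(slot 1) = WAW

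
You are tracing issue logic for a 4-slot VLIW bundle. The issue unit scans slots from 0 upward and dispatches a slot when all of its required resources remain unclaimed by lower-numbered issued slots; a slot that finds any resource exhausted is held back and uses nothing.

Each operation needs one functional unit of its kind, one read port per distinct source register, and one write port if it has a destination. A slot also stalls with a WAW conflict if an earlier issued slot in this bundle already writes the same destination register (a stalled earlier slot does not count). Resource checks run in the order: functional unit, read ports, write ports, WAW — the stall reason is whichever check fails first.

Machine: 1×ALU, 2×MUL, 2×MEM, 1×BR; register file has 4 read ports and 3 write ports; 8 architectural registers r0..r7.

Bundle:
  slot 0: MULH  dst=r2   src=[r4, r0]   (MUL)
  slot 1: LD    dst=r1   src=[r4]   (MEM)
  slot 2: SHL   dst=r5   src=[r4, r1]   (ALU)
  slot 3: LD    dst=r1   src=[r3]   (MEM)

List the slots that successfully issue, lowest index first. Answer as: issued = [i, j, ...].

issued = [0, 1]

[0] MUL needs rd=2 wr=1: ok; after: ALU=1 MUL=1 MEM=2 BR=1, R=2, W=2
[1] MEM needs rd=1 wr=1: ok; after: ALU=1 MUL=1 MEM=1 BR=1, R=1, W=1
[2] ALU needs rd=2 wr=1: RD_PORT; after: ALU=1 MUL=1 MEM=1 BR=1, R=1, W=1
[3] MEM needs rd=1 wr=1: WAW; after: ALU=1 MUL=1 MEM=1 BR=1, R=1, W=1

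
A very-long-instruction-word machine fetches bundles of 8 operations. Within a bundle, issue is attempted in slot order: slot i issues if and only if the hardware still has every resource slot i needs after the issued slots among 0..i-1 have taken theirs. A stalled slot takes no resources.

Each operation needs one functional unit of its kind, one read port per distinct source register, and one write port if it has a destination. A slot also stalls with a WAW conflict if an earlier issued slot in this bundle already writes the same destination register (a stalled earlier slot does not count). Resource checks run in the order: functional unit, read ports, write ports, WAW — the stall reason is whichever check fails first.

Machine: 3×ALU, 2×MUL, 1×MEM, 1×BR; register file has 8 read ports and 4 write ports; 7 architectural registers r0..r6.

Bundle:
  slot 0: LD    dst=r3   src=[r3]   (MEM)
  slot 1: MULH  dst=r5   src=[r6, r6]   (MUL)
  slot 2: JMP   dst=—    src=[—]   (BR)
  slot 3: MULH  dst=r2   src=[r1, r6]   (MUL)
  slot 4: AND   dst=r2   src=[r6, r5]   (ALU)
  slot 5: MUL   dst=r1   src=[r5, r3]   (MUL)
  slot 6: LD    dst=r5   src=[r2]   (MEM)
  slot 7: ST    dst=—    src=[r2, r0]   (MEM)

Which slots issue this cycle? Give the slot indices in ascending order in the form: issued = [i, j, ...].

(0) want 1×MEM +1rd +1wr — yes → AL3|MU2|ME0|BR1|rd7|wr3
(1) want 1×MUL +1rd +1wr — yes → AL3|MU1|ME0|BR1|rd6|wr2
(2) want 1×BR +0rd +0wr — yes → AL3|MU1|ME0|BR0|rd6|wr2
(3) want 1×MUL +2rd +1wr — yes → AL3|MU0|ME0|BR0|rd4|wr1
(4) want 1×ALU +2rd +1wr — WAW → AL3|MU0|ME0|BR0|rd4|wr1
(5) want 1×MUL +2rd +1wr — FU → AL3|MU0|ME0|BR0|rd4|wr1
(6) want 1×MEM +1rd +1wr — FU → AL3|MU0|ME0|BR0|rd4|wr1
(7) want 1×MEM +2rd +0wr — FU → AL3|MU0|ME0|BR0|rd4|wr1

issued = [0, 1, 2, 3]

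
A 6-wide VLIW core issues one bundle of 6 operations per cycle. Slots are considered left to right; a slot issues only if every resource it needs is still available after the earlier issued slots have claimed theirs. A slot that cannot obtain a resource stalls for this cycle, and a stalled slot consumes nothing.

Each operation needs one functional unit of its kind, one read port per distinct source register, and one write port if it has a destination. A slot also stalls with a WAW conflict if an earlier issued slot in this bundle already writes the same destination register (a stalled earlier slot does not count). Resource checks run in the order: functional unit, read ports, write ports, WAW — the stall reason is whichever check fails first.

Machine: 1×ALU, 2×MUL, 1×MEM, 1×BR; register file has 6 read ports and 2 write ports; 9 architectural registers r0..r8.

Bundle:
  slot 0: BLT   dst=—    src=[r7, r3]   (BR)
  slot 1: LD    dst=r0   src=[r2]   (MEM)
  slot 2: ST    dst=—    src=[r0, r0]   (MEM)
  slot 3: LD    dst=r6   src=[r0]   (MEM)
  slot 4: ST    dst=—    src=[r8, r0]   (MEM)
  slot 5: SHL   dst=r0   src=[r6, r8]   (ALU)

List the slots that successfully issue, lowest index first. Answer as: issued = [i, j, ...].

issued = [0, 1]

#0 BR src=r7,r3 dispatched  <A:1 Mu:2 Ld:1 B:0 rd:4 wr:2>
#1 MEM src=r2 dispatched  <A:1 Mu:2 Ld:0 B:0 rd:3 wr:1>
#2 MEM src=r0,r0 held:FU  <A:1 Mu:2 Ld:0 B:0 rd:3 wr:1>
#3 MEM src=r0 held:FU  <A:1 Mu:2 Ld:0 B:0 rd:3 wr:1>
#4 MEM src=r8,r0 held:FU  <A:1 Mu:2 Ld:0 B:0 rd:3 wr:1>
#5 ALU src=r6,r8 held:WAW  <A:1 Mu:2 Ld:0 B:0 rd:3 wr:1>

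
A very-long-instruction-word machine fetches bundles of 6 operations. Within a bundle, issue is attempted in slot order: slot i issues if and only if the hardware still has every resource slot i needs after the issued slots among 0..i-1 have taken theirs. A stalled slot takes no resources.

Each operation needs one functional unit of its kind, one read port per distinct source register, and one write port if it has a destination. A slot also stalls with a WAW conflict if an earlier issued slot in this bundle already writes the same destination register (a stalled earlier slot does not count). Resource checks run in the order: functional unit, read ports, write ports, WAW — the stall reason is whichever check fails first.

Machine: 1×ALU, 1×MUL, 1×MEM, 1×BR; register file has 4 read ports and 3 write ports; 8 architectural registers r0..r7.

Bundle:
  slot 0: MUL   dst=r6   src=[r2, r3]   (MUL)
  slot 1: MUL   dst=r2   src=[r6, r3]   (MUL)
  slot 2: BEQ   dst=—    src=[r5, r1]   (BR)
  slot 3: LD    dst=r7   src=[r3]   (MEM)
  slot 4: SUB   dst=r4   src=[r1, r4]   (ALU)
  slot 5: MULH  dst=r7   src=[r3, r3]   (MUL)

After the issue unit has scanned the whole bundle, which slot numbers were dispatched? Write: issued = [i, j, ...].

(0) want 1×MUL +2rd +1wr — yes → AL1|MU0|ME1|BR1|rd2|wr2
(1) want 1×MUL +2rd +1wr — FU → AL1|MU0|ME1|BR1|rd2|wr2
(2) want 1×BR +2rd +0wr — yes → AL1|MU0|ME1|BR0|rd0|wr2
(3) want 1×MEM +1rd +1wr — RD_PORT → AL1|MU0|ME1|BR0|rd0|wr2
(4) want 1×ALU +2rd +1wr — RD_PORT → AL1|MU0|ME1|BR0|rd0|wr2
(5) want 1×MUL +1rd +1wr — FU → AL1|MU0|ME1|BR0|rd0|wr2

issued = [0, 2]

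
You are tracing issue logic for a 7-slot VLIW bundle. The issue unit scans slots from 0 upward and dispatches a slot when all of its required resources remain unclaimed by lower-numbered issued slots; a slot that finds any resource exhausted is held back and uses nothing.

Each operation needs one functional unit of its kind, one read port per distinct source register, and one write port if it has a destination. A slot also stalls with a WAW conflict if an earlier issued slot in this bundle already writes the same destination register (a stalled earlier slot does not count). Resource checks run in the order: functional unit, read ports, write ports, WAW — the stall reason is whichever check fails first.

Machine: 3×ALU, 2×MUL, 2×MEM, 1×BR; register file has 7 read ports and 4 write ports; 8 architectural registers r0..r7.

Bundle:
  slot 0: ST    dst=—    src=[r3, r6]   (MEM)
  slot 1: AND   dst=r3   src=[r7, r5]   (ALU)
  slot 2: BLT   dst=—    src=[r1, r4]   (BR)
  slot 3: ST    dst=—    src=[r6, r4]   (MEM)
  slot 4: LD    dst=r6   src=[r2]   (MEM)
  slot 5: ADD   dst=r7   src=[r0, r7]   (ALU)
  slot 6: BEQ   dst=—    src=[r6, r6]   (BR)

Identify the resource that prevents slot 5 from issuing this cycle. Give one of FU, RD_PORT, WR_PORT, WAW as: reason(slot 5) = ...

#0 MEM src=r3,r6 dispatched  <A:3 Mu:2 Ld:1 B:1 rd:5 wr:4>
#1 ALU src=r7,r5 dispatched  <A:2 Mu:2 Ld:1 B:1 rd:3 wr:3>
#2 BR src=r1,r4 dispatched  <A:2 Mu:2 Ld:1 B:0 rd:1 wr:3>
#3 MEM src=r6,r4 held:RD_PORT  <A:2 Mu:2 Ld:1 B:0 rd:1 wr:3>
#4 MEM src=r2 dispatched  <A:2 Mu:2 Ld:0 B:0 rd:0 wr:2>
#5 ALU src=r0,r7 held:RD_PORT  <A:2 Mu:2 Ld:0 B:0 rd:0 wr:2>
#6 BR src=r6,r6 held:FU  <A:2 Mu:2 Ld:0 B:0 rd:0 wr:2>

reason(slot 5) = RD_PORT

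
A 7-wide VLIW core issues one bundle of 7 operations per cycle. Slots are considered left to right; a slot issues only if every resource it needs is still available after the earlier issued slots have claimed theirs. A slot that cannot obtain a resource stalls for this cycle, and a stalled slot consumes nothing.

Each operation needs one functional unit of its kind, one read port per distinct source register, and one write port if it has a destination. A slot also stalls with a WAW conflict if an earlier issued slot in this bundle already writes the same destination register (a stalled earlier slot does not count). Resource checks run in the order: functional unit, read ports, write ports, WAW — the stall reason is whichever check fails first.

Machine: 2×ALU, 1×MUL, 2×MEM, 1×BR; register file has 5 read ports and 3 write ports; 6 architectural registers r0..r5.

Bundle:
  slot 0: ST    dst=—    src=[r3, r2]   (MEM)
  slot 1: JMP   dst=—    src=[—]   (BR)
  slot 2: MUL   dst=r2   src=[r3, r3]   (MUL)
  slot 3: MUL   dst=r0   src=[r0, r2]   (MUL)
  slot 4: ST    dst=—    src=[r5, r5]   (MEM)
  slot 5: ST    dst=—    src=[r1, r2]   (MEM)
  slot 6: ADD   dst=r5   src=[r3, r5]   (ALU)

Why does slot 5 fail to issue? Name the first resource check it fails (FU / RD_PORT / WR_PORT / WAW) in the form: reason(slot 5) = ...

reason(slot 5) = FU

#0 MEM src=r3,r2 dispatched  <A:2 Mu:1 Ld:1 B:1 rd:3 wr:3>
#1 BR src=- dispatched  <A:2 Mu:1 Ld:1 B:0 rd:3 wr:3>
#2 MUL src=r3,r3 dispatched  <A:2 Mu:0 Ld:1 B:0 rd:2 wr:2>
#3 MUL src=r0,r2 held:FU  <A:2 Mu:0 Ld:1 B:0 rd:2 wr:2>
#4 MEM src=r5,r5 dispatched  <A:2 Mu:0 Ld:0 B:0 rd:1 wr:2>
#5 MEM src=r1,r2 held:FU  <A:2 Mu:0 Ld:0 B:0 rd:1 wr:2>
#6 ALU src=r3,r5 held:RD_PORT  <A:2 Mu:0 Ld:0 B:0 rd:1 wr:2>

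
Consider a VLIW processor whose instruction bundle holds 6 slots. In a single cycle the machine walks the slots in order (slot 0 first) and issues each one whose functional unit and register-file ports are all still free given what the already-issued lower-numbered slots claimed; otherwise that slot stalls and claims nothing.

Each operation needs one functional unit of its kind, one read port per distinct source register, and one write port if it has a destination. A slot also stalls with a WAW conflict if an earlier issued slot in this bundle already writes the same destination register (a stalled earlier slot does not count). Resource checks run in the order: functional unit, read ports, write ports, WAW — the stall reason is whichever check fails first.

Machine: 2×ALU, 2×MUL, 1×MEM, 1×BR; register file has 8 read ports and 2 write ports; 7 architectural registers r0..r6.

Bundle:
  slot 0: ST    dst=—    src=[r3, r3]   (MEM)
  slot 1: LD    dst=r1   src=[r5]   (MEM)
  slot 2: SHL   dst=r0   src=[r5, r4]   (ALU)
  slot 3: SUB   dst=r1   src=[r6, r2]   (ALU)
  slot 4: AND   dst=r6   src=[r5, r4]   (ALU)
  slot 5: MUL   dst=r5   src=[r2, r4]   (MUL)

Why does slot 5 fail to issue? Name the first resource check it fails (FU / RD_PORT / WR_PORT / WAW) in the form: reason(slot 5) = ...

(0) want 1×MEM +1rd +0wr — yes → AL2|MU2|ME0|BR1|rd7|wr2
(1) want 1×MEM +1rd +1wr — FU → AL2|MU2|ME0|BR1|rd7|wr2
(2) want 1×ALU +2rd +1wr — yes → AL1|MU2|ME0|BR1|rd5|wr1
(3) want 1×ALU +2rd +1wr — yes → AL0|MU2|ME0|BR1|rd3|wr0
(4) want 1×ALU +2rd +1wr — FU → AL0|MU2|ME0|BR1|rd3|wr0
(5) want 1×MUL +2rd +1wr — WR_PORT → AL0|MU2|ME0|BR1|rd3|wr0

reason(slot 5) = WR_PORT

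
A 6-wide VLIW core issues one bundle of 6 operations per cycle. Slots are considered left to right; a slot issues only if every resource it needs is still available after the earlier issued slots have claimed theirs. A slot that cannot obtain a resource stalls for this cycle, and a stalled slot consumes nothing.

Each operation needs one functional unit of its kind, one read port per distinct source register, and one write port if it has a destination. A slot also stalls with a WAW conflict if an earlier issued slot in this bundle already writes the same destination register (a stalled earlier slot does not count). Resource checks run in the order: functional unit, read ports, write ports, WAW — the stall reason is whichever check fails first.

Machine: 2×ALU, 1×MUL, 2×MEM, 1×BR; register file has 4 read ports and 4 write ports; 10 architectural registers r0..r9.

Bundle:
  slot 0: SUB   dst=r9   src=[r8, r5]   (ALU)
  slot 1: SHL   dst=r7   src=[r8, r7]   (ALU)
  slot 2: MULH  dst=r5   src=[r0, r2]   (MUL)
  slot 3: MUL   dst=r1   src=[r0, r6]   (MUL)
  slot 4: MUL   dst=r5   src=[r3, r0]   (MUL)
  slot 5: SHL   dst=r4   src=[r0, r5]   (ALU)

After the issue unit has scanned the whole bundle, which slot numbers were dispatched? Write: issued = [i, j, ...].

issued = [0, 1]

(0) want 1×ALU +2rd +1wr — yes → AL1|MU1|ME2|BR1|rd2|wr3
(1) want 1×ALU +2rd +1wr — yes → AL0|MU1|ME2|BR1|rd0|wr2
(2) want 1×MUL +2rd +1wr — RD_PORT → AL0|MU1|ME2|BR1|rd0|wr2
(3) want 1×MUL +2rd +1wr — RD_PORT → AL0|MU1|ME2|BR1|rd0|wr2
(4) want 1×MUL +2rd +1wr — RD_PORT → AL0|MU1|ME2|BR1|rd0|wr2
(5) want 1×ALU +2rd +1wr — FU → AL0|MU1|ME2|BR1|rd0|wr2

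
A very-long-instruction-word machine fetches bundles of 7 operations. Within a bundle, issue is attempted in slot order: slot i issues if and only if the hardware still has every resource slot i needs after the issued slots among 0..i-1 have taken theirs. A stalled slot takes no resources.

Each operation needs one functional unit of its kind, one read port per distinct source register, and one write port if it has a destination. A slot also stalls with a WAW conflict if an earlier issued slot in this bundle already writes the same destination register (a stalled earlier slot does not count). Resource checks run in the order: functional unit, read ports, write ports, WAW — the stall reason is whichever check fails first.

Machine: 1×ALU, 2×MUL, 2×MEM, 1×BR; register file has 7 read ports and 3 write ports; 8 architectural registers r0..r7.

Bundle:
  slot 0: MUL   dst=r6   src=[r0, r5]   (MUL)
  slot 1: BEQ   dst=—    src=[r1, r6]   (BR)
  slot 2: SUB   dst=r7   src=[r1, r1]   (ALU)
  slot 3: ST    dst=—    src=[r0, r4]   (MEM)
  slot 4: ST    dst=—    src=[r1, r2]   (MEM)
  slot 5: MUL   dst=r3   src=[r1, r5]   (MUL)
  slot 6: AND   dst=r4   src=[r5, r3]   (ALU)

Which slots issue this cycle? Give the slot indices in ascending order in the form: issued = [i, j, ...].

slot 0 (MUL): ISSUE — free A1,Mu1,Ld2,B1 rp5 wp2
slot 1 (BR): ISSUE — free A1,Mu1,Ld2,B0 rp3 wp2
slot 2 (ALU): ISSUE — free A0,Mu1,Ld2,B0 rp2 wp1
slot 3 (MEM): ISSUE — free A0,Mu1,Ld1,B0 rp0 wp1
slot 4 (MEM): stall RD_PORT — free A0,Mu1,Ld1,B0 rp0 wp1
slot 5 (MUL): stall RD_PORT — free A0,Mu1,Ld1,B0 rp0 wp1
slot 6 (ALU): stall FU — free A0,Mu1,Ld1,B0 rp0 wp1

issued = [0, 1, 2, 3]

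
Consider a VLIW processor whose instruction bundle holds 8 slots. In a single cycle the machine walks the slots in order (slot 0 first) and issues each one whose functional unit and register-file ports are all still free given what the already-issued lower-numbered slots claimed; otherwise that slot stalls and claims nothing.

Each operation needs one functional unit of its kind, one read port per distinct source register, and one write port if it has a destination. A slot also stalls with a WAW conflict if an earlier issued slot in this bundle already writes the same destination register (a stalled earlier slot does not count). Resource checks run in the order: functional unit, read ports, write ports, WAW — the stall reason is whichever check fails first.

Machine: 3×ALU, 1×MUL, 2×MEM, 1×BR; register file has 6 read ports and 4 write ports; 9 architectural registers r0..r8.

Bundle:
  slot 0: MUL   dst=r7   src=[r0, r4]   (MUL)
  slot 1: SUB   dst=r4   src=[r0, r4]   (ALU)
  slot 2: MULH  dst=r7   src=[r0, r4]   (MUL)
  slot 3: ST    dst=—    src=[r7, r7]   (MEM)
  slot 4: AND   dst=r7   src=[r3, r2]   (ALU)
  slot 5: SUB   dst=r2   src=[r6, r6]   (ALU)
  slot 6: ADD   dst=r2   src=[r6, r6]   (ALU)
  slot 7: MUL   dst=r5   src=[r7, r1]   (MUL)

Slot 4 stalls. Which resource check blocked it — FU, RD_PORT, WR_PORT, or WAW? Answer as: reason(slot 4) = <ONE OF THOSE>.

reason(slot 4) = RD_PORT

#0 MUL src=r0,r4 dispatched  <A:3 Mu:0 Ld:2 B:1 rd:4 wr:3>
#1 ALU src=r0,r4 dispatched  <A:2 Mu:0 Ld:2 B:1 rd:2 wr:2>
#2 MUL src=r0,r4 held:FU  <A:2 Mu:0 Ld:2 B:1 rd:2 wr:2>
#3 MEM src=r7,r7 dispatched  <A:2 Mu:0 Ld:1 B:1 rd:1 wr:2>
#4 ALU src=r3,r2 held:RD_PORT  <A:2 Mu:0 Ld:1 B:1 rd:1 wr:2>
#5 ALU src=r6,r6 dispatched  <A:1 Mu:0 Ld:1 B:1 rd:0 wr:1>
#6 ALU src=r6,r6 held:RD_PORT  <A:1 Mu:0 Ld:1 B:1 rd:0 wr:1>
#7 MUL src=r7,r1 held:FU  <A:1 Mu:0 Ld:1 B:1 rd:0 wr:1>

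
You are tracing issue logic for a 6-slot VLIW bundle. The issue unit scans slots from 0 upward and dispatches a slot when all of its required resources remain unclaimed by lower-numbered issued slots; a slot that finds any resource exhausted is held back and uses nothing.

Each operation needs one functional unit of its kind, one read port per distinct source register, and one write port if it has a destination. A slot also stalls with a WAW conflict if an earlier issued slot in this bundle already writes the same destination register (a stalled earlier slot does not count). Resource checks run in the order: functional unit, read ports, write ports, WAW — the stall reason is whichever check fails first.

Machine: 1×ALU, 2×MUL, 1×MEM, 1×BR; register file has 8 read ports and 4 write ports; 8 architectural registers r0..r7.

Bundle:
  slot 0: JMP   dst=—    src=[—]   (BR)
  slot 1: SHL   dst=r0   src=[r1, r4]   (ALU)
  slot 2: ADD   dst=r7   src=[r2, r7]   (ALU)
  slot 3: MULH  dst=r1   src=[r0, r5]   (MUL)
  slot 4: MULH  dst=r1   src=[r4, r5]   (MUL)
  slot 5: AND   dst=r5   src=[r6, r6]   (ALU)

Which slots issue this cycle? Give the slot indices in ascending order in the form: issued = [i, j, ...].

issued = [0, 1, 3]

slot 0 (BR): ISSUE — free A1,Mu2,Ld1,B0 rp8 wp4
slot 1 (ALU): ISSUE — free A0,Mu2,Ld1,B0 rp6 wp3
slot 2 (ALU): stall FU — free A0,Mu2,Ld1,B0 rp6 wp3
slot 3 (MUL): ISSUE — free A0,Mu1,Ld1,B0 rp4 wp2
slot 4 (MUL): stall WAW — free A0,Mu1,Ld1,B0 rp4 wp2
slot 5 (ALU): stall FU — free A0,Mu1,Ld1,B0 rp4 wp2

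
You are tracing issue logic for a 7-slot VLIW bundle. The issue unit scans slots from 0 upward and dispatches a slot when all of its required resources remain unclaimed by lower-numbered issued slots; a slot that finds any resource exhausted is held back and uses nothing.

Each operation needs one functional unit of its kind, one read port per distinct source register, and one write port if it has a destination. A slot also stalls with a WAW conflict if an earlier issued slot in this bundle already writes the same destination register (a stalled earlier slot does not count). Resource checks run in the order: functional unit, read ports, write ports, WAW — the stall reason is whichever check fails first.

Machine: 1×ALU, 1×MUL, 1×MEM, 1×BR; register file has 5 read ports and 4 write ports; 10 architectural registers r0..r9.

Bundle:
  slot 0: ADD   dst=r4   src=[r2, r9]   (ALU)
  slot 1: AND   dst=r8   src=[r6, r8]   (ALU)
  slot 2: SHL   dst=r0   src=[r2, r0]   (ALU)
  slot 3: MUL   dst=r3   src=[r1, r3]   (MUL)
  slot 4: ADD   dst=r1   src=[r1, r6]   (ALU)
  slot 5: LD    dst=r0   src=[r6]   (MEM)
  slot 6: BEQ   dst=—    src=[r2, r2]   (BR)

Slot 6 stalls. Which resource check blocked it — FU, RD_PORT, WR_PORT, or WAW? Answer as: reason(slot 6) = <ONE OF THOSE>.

reason(slot 6) = RD_PORT

#0 ALU src=r2,r9 dispatched  <A:0 Mu:1 Ld:1 B:1 rd:3 wr:3>
#1 ALU src=r6,r8 held:FU  <A:0 Mu:1 Ld:1 B:1 rd:3 wr:3>
#2 ALU src=r2,r0 held:FU  <A:0 Mu:1 Ld:1 B:1 rd:3 wr:3>
#3 MUL src=r1,r3 dispatched  <A:0 Mu:0 Ld:1 B:1 rd:1 wr:2>
#4 ALU src=r1,r6 held:FU  <A:0 Mu:0 Ld:1 B:1 rd:1 wr:2>
#5 MEM src=r6 dispatched  <A:0 Mu:0 Ld:0 B:1 rd:0 wr:1>
#6 BR src=r2,r2 held:RD_PORT  <A:0 Mu:0 Ld:0 B:1 rd:0 wr:1>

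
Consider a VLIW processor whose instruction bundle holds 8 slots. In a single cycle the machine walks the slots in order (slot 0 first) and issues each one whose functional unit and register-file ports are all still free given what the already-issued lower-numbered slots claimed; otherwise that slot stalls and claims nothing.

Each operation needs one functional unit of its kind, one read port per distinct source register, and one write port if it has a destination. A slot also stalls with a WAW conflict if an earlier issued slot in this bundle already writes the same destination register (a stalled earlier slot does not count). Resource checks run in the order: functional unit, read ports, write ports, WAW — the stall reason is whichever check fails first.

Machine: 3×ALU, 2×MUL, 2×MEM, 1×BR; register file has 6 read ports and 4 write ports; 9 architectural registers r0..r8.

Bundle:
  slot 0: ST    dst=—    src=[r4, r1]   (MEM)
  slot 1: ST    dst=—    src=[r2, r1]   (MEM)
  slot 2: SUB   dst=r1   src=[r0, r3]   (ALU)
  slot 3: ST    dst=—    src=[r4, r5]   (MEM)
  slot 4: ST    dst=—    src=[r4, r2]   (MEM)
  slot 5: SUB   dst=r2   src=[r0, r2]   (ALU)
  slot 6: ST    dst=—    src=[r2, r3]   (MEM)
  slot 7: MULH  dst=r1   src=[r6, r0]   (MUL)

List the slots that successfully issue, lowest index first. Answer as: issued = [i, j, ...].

#0 MEM src=r4,r1 dispatched  <A:3 Mu:2 Ld:1 B:1 rd:4 wr:4>
#1 MEM src=r2,r1 dispatched  <A:3 Mu:2 Ld:0 B:1 rd:2 wr:4>
#2 ALU src=r0,r3 dispatched  <A:2 Mu:2 Ld:0 B:1 rd:0 wr:3>
#3 MEM src=r4,r5 held:FU  <A:2 Mu:2 Ld:0 B:1 rd:0 wr:3>
#4 MEM src=r4,r2 held:FU  <A:2 Mu:2 Ld:0 B:1 rd:0 wr:3>
#5 ALU src=r0,r2 held:RD_PORT  <A:2 Mu:2 Ld:0 B:1 rd:0 wr:3>
#6 MEM src=r2,r3 held:FU  <A:2 Mu:2 Ld:0 B:1 rd:0 wr:3>
#7 MUL src=r6,r0 held:RD_PORT  <A:2 Mu:2 Ld:0 B:1 rd:0 wr:3>

issued = [0, 1, 2]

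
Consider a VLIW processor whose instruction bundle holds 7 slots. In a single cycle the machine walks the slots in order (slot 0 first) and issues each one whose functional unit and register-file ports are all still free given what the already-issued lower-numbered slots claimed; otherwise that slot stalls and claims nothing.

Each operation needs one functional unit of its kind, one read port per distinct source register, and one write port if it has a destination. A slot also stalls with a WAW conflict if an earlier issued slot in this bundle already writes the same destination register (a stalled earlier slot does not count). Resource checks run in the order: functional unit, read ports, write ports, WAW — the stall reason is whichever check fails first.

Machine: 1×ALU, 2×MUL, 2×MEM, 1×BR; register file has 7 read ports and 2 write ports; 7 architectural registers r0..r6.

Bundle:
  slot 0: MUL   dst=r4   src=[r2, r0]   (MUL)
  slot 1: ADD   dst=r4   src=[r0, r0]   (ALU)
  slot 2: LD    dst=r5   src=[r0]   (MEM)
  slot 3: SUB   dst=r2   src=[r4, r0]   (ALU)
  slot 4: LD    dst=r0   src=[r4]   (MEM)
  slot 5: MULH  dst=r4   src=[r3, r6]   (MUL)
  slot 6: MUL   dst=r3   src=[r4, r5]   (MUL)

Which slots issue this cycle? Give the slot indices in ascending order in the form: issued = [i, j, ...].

  0. MUL→r4 ⇒ go  {1A/1Mu/2Ld/1B | 5r 1w}
  1. ALU→r4 ⇒ no(WAW)  {1A/1Mu/2Ld/1B | 5r 1w}
  2. MEM→r5 ⇒ go  {1A/1Mu/1Ld/1B | 4r 0w}
  3. ALU→r2 ⇒ no(WR_PORT)  {1A/1Mu/1Ld/1B | 4r 0w}
  4. MEM→r0 ⇒ no(WR_PORT)  {1A/1Mu/1Ld/1B | 4r 0w}
  5. MUL→r4 ⇒ no(WR_PORT)  {1A/1Mu/1Ld/1B | 4r 0w}
  6. MUL→r3 ⇒ no(WR_PORT)  {1A/1Mu/1Ld/1B | 4r 0w}

issued = [0, 2]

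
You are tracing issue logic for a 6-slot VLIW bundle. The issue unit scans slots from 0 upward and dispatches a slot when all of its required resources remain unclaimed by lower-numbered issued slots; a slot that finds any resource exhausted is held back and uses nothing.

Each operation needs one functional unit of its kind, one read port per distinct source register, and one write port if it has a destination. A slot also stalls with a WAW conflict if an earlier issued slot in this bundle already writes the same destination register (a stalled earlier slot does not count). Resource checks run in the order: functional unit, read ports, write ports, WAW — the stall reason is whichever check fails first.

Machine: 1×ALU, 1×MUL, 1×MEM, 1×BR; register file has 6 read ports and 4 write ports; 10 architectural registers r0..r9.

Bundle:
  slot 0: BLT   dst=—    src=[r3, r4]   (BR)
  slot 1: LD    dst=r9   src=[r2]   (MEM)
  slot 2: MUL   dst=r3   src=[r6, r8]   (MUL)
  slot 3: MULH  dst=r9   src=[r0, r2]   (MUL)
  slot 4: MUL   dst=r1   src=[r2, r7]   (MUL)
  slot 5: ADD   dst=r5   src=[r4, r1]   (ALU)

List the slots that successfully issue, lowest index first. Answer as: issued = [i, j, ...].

issued = [0, 1, 2]

  0. BR ⇒ go  {1A/1Mu/1Ld/0B | 4r 4w}
  1. MEM→r9 ⇒ go  {1A/1Mu/0Ld/0B | 3r 3w}
  2. MUL→r3 ⇒ go  {1A/0Mu/0Ld/0B | 1r 2w}
  3. MUL→r9 ⇒ no(FU)  {1A/0Mu/0Ld/0B | 1r 2w}
  4. MUL→r1 ⇒ no(FU)  {1A/0Mu/0Ld/0B | 1r 2w}
  5. ALU→r5 ⇒ no(RD_PORT)  {1A/0Mu/0Ld/0B | 1r 2w}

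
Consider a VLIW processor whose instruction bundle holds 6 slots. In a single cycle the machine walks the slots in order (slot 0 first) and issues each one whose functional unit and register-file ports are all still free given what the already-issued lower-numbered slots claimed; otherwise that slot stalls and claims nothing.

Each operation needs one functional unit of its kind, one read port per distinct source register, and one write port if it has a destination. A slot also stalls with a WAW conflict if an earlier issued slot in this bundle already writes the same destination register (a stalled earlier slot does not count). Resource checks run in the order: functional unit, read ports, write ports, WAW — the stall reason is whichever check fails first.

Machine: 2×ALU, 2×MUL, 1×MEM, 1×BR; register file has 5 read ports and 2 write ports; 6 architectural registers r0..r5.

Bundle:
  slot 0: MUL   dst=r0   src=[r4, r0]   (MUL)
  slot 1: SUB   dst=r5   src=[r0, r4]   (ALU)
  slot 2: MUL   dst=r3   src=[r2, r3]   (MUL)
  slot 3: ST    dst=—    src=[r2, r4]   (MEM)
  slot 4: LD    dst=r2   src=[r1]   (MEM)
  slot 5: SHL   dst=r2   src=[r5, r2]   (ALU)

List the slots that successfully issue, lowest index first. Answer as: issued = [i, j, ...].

slot 0 (MUL): ISSUE — free A2,Mu1,Ld1,B1 rp3 wp1
slot 1 (ALU): ISSUE — free A1,Mu1,Ld1,B1 rp1 wp0
slot 2 (MUL): stall RD_PORT — free A1,Mu1,Ld1,B1 rp1 wp0
slot 3 (MEM): stall RD_PORT — free A1,Mu1,Ld1,B1 rp1 wp0
slot 4 (MEM): stall WR_PORT — free A1,Mu1,Ld1,B1 rp1 wp0
slot 5 (ALU): stall RD_PORT — free A1,Mu1,Ld1,B1 rp1 wp0

issued = [0, 1]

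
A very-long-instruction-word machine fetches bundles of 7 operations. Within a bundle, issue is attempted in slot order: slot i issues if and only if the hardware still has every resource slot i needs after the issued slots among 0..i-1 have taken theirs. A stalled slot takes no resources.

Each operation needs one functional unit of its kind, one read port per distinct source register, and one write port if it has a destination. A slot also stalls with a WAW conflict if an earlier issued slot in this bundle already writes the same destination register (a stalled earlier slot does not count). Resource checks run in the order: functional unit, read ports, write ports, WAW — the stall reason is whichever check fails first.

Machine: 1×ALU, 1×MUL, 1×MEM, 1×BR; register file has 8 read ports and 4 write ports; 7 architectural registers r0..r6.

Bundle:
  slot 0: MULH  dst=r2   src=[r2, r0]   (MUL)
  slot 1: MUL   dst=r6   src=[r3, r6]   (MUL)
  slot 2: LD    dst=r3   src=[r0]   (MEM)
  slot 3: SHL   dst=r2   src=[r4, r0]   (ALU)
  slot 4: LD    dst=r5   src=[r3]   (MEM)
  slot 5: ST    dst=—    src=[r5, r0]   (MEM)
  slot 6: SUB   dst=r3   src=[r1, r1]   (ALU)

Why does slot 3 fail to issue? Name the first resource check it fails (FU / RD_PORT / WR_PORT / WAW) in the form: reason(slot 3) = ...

reason(slot 3) = WAW

[0] MUL needs rd=2 wr=1: ok; after: ALU=1 MUL=0 MEM=1 BR=1, R=6, W=3
[1] MUL needs rd=2 wr=1: FU; after: ALU=1 MUL=0 MEM=1 BR=1, R=6, W=3
[2] MEM needs rd=1 wr=1: ok; after: ALU=1 MUL=0 MEM=0 BR=1, R=5, W=2
[3] ALU needs rd=2 wr=1: WAW; after: ALU=1 MUL=0 MEM=0 BR=1, R=5, W=2
[4] MEM needs rd=1 wr=1: FU; after: ALU=1 MUL=0 MEM=0 BR=1, R=5, W=2
[5] MEM needs rd=2 wr=0: FU; after: ALU=1 MUL=0 MEM=0 BR=1, R=5, W=2
[6] ALU needs rd=1 wr=1: WAW; after: ALU=1 MUL=0 MEM=0 BR=1, R=5, W=2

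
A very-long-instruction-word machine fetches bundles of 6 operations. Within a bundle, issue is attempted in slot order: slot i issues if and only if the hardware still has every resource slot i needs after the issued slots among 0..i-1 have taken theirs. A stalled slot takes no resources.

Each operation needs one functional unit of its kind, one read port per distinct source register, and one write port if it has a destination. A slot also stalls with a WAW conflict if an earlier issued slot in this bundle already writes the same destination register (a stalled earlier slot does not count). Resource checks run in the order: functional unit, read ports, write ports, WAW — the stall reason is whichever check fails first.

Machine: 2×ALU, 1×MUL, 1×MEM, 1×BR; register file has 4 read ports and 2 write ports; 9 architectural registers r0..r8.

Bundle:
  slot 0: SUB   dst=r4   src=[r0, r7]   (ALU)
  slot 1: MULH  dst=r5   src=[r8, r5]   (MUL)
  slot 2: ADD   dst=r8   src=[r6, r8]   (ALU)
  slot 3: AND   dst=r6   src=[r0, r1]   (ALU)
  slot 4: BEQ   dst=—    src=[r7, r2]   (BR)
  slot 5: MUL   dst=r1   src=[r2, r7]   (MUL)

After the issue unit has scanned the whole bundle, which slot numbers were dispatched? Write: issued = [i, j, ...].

issued = [0, 1]

  0. ALU→r4 ⇒ go  {1A/1Mu/1Ld/1B | 2r 1w}
  1. MUL→r5 ⇒ go  {1A/0Mu/1Ld/1B | 0r 0w}
  2. ALU→r8 ⇒ no(RD_PORT)  {1A/0Mu/1Ld/1B | 0r 0w}
  3. ALU→r6 ⇒ no(RD_PORT)  {1A/0Mu/1Ld/1B | 0r 0w}
  4. BR ⇒ no(RD_PORT)  {1A/0Mu/1Ld/1B | 0r 0w}
  5. MUL→r1 ⇒ no(FU)  {1A/0Mu/1Ld/1B | 0r 0w}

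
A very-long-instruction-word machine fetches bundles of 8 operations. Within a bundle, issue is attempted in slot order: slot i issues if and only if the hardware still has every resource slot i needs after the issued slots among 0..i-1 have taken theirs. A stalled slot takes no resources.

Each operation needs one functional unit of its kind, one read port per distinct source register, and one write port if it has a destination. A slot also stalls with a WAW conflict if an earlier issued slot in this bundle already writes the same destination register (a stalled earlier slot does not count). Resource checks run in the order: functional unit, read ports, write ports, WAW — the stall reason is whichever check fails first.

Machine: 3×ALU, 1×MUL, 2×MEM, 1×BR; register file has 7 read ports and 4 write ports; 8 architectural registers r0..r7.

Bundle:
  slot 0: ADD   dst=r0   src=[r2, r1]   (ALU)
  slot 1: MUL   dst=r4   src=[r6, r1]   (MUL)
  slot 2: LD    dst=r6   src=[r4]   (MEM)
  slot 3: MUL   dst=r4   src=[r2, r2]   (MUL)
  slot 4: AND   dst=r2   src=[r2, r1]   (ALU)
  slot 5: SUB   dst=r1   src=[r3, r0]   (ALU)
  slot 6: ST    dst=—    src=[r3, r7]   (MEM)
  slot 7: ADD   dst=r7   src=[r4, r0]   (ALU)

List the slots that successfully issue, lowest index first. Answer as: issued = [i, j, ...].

#0 ALU src=r2,r1 dispatched  <A:2 Mu:1 Ld:2 B:1 rd:5 wr:3>
#1 MUL src=r6,r1 dispatched  <A:2 Mu:0 Ld:2 B:1 rd:3 wr:2>
#2 MEM src=r4 dispatched  <A:2 Mu:0 Ld:1 B:1 rd:2 wr:1>
#3 MUL src=r2,r2 held:FU  <A:2 Mu:0 Ld:1 B:1 rd:2 wr:1>
#4 ALU src=r2,r1 dispatched  <A:1 Mu:0 Ld:1 B:1 rd:0 wr:0>
#5 ALU src=r3,r0 held:RD_PORT  <A:1 Mu:0 Ld:1 B:1 rd:0 wr:0>
#6 MEM src=r3,r7 held:RD_PORT  <A:1 Mu:0 Ld:1 B:1 rd:0 wr:0>
#7 ALU src=r4,r0 held:RD_PORT  <A:1 Mu:0 Ld:1 B:1 rd:0 wr:0>

issued = [0, 1, 2, 4]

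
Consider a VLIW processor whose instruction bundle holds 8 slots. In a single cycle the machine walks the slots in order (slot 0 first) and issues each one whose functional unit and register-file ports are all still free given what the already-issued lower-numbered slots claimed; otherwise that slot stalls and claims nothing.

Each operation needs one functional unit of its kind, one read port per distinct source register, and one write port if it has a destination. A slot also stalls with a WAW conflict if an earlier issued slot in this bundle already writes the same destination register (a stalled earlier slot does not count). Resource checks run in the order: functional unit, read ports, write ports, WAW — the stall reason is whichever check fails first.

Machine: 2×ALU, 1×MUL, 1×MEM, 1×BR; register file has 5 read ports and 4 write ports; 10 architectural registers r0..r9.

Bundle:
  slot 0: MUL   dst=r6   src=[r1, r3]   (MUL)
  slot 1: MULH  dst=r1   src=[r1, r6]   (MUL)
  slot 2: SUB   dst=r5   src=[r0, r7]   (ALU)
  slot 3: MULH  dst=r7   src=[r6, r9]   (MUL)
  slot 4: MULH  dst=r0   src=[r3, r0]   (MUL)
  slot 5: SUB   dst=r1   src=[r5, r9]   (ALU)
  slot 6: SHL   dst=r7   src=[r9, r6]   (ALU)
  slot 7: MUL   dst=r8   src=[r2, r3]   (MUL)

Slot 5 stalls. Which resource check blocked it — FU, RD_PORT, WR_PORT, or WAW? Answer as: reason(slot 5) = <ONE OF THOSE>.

reason(slot 5) = RD_PORT

  0. MUL→r6 ⇒ go  {2A/0Mu/1Ld/1B | 3r 3w}
  1. MUL→r1 ⇒ no(FU)  {2A/0Mu/1Ld/1B | 3r 3w}
  2. ALU→r5 ⇒ go  {1A/0Mu/1Ld/1B | 1r 2w}
  3. MUL→r7 ⇒ no(FU)  {1A/0Mu/1Ld/1B | 1r 2w}
  4. MUL→r0 ⇒ no(FU)  {1A/0Mu/1Ld/1B | 1r 2w}
  5. ALU→r1 ⇒ no(RD_PORT)  {1A/0Mu/1Ld/1B | 1r 2w}
  6. ALU→r7 ⇒ no(RD_PORT)  {1A/0Mu/1Ld/1B | 1r 2w}
  7. MUL→r8 ⇒ no(FU)  {1A/0Mu/1Ld/1B | 1r 2w}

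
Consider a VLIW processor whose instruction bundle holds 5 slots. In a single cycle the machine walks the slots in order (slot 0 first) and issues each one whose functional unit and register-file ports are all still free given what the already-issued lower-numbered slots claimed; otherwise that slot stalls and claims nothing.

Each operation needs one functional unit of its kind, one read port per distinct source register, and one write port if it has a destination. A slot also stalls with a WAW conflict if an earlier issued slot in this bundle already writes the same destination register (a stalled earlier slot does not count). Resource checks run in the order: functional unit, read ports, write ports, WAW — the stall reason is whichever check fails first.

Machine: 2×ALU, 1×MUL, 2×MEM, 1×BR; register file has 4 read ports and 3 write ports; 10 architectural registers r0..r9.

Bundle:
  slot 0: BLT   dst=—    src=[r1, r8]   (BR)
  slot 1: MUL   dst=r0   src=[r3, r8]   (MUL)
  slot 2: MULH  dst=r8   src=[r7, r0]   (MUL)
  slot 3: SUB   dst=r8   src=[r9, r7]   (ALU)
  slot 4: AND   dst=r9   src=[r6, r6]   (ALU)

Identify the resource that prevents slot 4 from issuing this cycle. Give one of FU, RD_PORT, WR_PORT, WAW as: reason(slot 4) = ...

  0. BR ⇒ go  {2A/1Mu/2Ld/0B | 2r 3w}
  1. MUL→r0 ⇒ go  {2A/0Mu/2Ld/0B | 0r 2w}
  2. MUL→r8 ⇒ no(FU)  {2A/0Mu/2Ld/0B | 0r 2w}
  3. ALU→r8 ⇒ no(RD_PORT)  {2A/0Mu/2Ld/0B | 0r 2w}
  4. ALU→r9 ⇒ no(RD_PORT)  {2A/0Mu/2Ld/0B | 0r 2w}

reason(slot 4) = RD_PORT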